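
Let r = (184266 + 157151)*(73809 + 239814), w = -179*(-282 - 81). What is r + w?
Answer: 107076288768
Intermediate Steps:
w = 64977 (w = -179*(-363) = 64977)
r = 107076223791 (r = 341417*313623 = 107076223791)
r + w = 107076223791 + 64977 = 107076288768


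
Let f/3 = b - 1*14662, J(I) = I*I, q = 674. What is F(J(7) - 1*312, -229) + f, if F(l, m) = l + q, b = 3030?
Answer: -34485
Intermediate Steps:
J(I) = I²
F(l, m) = 674 + l (F(l, m) = l + 674 = 674 + l)
f = -34896 (f = 3*(3030 - 1*14662) = 3*(3030 - 14662) = 3*(-11632) = -34896)
F(J(7) - 1*312, -229) + f = (674 + (7² - 1*312)) - 34896 = (674 + (49 - 312)) - 34896 = (674 - 263) - 34896 = 411 - 34896 = -34485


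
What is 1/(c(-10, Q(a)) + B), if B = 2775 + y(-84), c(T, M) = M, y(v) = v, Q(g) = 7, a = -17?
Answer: 1/2698 ≈ 0.00037064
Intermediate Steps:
B = 2691 (B = 2775 - 84 = 2691)
1/(c(-10, Q(a)) + B) = 1/(7 + 2691) = 1/2698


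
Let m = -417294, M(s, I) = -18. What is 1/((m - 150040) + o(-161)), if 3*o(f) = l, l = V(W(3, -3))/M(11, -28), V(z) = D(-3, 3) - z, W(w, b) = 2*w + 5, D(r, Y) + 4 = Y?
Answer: -9/5106004 ≈ -1.7626e-6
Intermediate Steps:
D(r, Y) = -4 + Y
W(w, b) = 5 + 2*w
V(z) = -1 - z (V(z) = (-4 + 3) - z = -1 - z)
l = 2/3 (l = (-1 - (5 + 2*3))/(-18) = (-1 - (5 + 6))*(-1/18) = (-1 - 1*11)*(-1/18) = (-1 - 11)*(-1/18) = -12*(-1/18) = 2/3 ≈ 0.66667)
o(f) = 2/9 (o(f) = (1/3)*(2/3) = 2/9)
1/((m - 150040) + o(-161)) = 1/((-417294 - 150040) + 2/9) = 1/(-567334 + 2/9) = 1/(-5106004/9) = -9/5106004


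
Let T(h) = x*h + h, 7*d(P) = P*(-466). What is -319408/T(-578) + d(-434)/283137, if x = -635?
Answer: -19962172928/25939029981 ≈ -0.76958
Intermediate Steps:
d(P) = -466*P/7 (d(P) = (P*(-466))/7 = (-466*P)/7 = -466*P/7)
T(h) = -634*h (T(h) = -635*h + h = -634*h)
-319408/T(-578) + d(-434)/283137 = -319408/((-634*(-578))) - 466/7*(-434)/283137 = -319408/366452 + 28892*(1/283137) = -319408*1/366452 + 28892/283137 = -79852/91613 + 28892/283137 = -19962172928/25939029981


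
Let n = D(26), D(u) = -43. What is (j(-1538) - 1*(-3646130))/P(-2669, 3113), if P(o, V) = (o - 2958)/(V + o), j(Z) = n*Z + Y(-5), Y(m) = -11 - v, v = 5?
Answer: -1648238112/5627 ≈ -2.9292e+5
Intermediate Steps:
Y(m) = -16 (Y(m) = -11 - 1*5 = -11 - 5 = -16)
n = -43
j(Z) = -16 - 43*Z (j(Z) = -43*Z - 16 = -16 - 43*Z)
P(o, V) = (-2958 + o)/(V + o)
(j(-1538) - 1*(-3646130))/P(-2669, 3113) = ((-16 - 43*(-1538)) - 1*(-3646130))/(((-2958 - 2669)/(3113 - 2669))) = ((-16 + 66134) + 3646130)/((-5627/444)) = (66118 + 3646130)/(((1/444)*(-5627))) = 3712248/(-5627/444) = 3712248*(-444/5627) = -1648238112/5627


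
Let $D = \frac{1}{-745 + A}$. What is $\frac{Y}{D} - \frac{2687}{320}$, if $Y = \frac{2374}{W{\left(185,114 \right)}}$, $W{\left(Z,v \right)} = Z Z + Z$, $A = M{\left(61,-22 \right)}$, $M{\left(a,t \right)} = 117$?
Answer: $- \frac{56953871}{1101120} \approx -51.724$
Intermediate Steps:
$A = 117$
$W{\left(Z,v \right)} = Z + Z^{2}$ ($W{\left(Z,v \right)} = Z^{2} + Z = Z + Z^{2}$)
$Y = \frac{1187}{17205}$ ($Y = \frac{2374}{185 \left(1 + 185\right)} = \frac{2374}{185 \cdot 186} = \frac{2374}{34410} = 2374 \cdot \frac{1}{34410} = \frac{1187}{17205} \approx 0.068992$)
$D = - \frac{1}{628}$ ($D = \frac{1}{-745 + 117} = \frac{1}{-628} = - \frac{1}{628} \approx -0.0015924$)
$\frac{Y}{D} - \frac{2687}{320} = \frac{1187}{17205 \left(- \frac{1}{628}\right)} - \frac{2687}{320} = \frac{1187}{17205} \left(-628\right) - \frac{2687}{320} = - \frac{745436}{17205} - \frac{2687}{320} = - \frac{56953871}{1101120}$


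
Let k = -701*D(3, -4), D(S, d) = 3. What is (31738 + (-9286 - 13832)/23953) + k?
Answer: 709824037/23953 ≈ 29634.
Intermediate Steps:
k = -2103 (k = -701*3 = -2103)
(31738 + (-9286 - 13832)/23953) + k = (31738 + (-9286 - 13832)/23953) - 2103 = (31738 - 23118*1/23953) - 2103 = (31738 - 23118/23953) - 2103 = 760197196/23953 - 2103 = 709824037/23953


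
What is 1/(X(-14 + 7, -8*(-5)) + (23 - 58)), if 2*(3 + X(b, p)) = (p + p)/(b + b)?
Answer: -7/286 ≈ -0.024476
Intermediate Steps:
X(b, p) = -3 + p/(2*b) (X(b, p) = -3 + ((p + p)/(b + b))/2 = -3 + ((2*p)/((2*b)))/2 = -3 + ((2*p)*(1/(2*b)))/2 = -3 + (p/b)/2 = -3 + p/(2*b))
1/(X(-14 + 7, -8*(-5)) + (23 - 58)) = 1/((-3 + (-8*(-5))/(2*(-14 + 7))) + (23 - 58)) = 1/((-3 + (1/2)*40/(-7)) - 35) = 1/((-3 + (1/2)*40*(-1/7)) - 35) = 1/((-3 - 20/7) - 35) = 1/(-41/7 - 35) = 1/(-286/7) = -7/286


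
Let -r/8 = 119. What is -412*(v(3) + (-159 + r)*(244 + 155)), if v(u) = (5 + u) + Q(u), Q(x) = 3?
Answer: 182630536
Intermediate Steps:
r = -952 (r = -8*119 = -952)
v(u) = 8 + u (v(u) = (5 + u) + 3 = 8 + u)
-412*(v(3) + (-159 + r)*(244 + 155)) = -412*((8 + 3) + (-159 - 952)*(244 + 155)) = -412*(11 - 1111*399) = -412*(11 - 443289) = -412*(-443278) = 182630536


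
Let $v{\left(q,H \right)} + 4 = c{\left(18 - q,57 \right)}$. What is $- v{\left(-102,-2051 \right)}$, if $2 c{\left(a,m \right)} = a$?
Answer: $-56$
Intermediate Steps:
$c{\left(a,m \right)} = \frac{a}{2}$
$v{\left(q,H \right)} = 5 - \frac{q}{2}$ ($v{\left(q,H \right)} = -4 + \frac{18 - q}{2} = -4 - \left(-9 + \frac{q}{2}\right) = 5 - \frac{q}{2}$)
$- v{\left(-102,-2051 \right)} = - (5 - -51) = - (5 + 51) = \left(-1\right) 56 = -56$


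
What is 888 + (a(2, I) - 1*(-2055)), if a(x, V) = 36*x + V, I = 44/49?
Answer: 147779/49 ≈ 3015.9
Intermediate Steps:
I = 44/49 (I = 44*(1/49) = 44/49 ≈ 0.89796)
a(x, V) = V + 36*x
888 + (a(2, I) - 1*(-2055)) = 888 + ((44/49 + 36*2) - 1*(-2055)) = 888 + ((44/49 + 72) + 2055) = 888 + (3572/49 + 2055) = 888 + 104267/49 = 147779/49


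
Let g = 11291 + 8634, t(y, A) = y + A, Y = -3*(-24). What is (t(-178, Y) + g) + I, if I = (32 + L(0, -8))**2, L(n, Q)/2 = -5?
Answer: 20303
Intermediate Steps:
L(n, Q) = -10 (L(n, Q) = 2*(-5) = -10)
Y = 72
t(y, A) = A + y
g = 19925
I = 484 (I = (32 - 10)**2 = 22**2 = 484)
(t(-178, Y) + g) + I = ((72 - 178) + 19925) + 484 = (-106 + 19925) + 484 = 19819 + 484 = 20303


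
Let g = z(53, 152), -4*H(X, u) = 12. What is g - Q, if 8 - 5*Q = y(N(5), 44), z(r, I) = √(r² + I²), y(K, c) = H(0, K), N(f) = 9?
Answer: -11/5 + √25913 ≈ 158.78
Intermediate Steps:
H(X, u) = -3 (H(X, u) = -¼*12 = -3)
y(K, c) = -3
z(r, I) = √(I² + r²)
g = √25913 (g = √(152² + 53²) = √(23104 + 2809) = √25913 ≈ 160.98)
Q = 11/5 (Q = 8/5 - ⅕*(-3) = 8/5 + ⅗ = 11/5 ≈ 2.2000)
g - Q = √25913 - 1*11/5 = √25913 - 11/5 = -11/5 + √25913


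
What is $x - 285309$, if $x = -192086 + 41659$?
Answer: $-435736$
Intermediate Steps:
$x = -150427$
$x - 285309 = -150427 - 285309 = -435736$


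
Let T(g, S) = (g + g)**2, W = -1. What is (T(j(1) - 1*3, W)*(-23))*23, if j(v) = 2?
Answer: -2116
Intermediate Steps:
T(g, S) = 4*g**2 (T(g, S) = (2*g)**2 = 4*g**2)
(T(j(1) - 1*3, W)*(-23))*23 = ((4*(2 - 1*3)**2)*(-23))*23 = ((4*(2 - 3)**2)*(-23))*23 = ((4*(-1)**2)*(-23))*23 = ((4*1)*(-23))*23 = (4*(-23))*23 = -92*23 = -2116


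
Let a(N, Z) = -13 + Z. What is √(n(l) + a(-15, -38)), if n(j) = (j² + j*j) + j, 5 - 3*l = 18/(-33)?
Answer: 2*I*√11521/33 ≈ 6.5052*I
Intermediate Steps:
l = 61/33 (l = 5/3 - 6/(-33) = 5/3 - 6*(-1)/33 = 5/3 - ⅓*(-6/11) = 5/3 + 2/11 = 61/33 ≈ 1.8485)
n(j) = j + 2*j² (n(j) = (j² + j²) + j = 2*j² + j = j + 2*j²)
√(n(l) + a(-15, -38)) = √(61*(1 + 2*(61/33))/33 + (-13 - 38)) = √(61*(1 + 122/33)/33 - 51) = √((61/33)*(155/33) - 51) = √(9455/1089 - 51) = √(-46084/1089) = 2*I*√11521/33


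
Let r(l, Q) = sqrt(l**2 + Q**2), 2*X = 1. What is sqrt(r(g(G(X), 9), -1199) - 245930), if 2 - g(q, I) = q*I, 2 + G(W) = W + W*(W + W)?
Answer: sqrt(-245930 + 11*sqrt(11882)) ≈ 494.7*I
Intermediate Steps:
X = 1/2 (X = (1/2)*1 = 1/2 ≈ 0.50000)
G(W) = -2 + W + 2*W**2 (G(W) = -2 + (W + W*(W + W)) = -2 + (W + W*(2*W)) = -2 + (W + 2*W**2) = -2 + W + 2*W**2)
g(q, I) = 2 - I*q (g(q, I) = 2 - q*I = 2 - I*q)
r(l, Q) = sqrt(Q**2 + l**2)
sqrt(r(g(G(X), 9), -1199) - 245930) = sqrt(sqrt((-1199)**2 + (2 - 1*9*(-2 + 1/2 + 2*(1/2)**2))**2) - 245930) = sqrt(sqrt(1437601 + (2 - 1*9*(-2 + 1/2 + 2*(1/4)))**2) - 245930) = sqrt(sqrt(1437601 + (2 - 1*9*(-2 + 1/2 + 1/2))**2) - 245930) = sqrt(sqrt(1437601 + (2 - 1*9*(-1))**2) - 245930) = sqrt(sqrt(1437601 + (2 + 9)**2) - 245930) = sqrt(sqrt(1437601 + 11**2) - 245930) = sqrt(sqrt(1437601 + 121) - 245930) = sqrt(sqrt(1437722) - 245930) = sqrt(11*sqrt(11882) - 245930) = sqrt(-245930 + 11*sqrt(11882))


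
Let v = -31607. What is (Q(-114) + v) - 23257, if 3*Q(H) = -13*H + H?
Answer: -54408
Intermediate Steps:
Q(H) = -4*H (Q(H) = (-13*H + H)/3 = (-12*H)/3 = -4*H)
(Q(-114) + v) - 23257 = (-4*(-114) - 31607) - 23257 = (456 - 31607) - 23257 = -31151 - 23257 = -54408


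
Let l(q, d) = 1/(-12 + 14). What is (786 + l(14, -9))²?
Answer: 2474329/4 ≈ 6.1858e+5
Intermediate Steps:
l(q, d) = ½ (l(q, d) = 1/2 = ½)
(786 + l(14, -9))² = (786 + ½)² = (1573/2)² = 2474329/4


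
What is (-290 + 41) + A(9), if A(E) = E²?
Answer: -168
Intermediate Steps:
(-290 + 41) + A(9) = (-290 + 41) + 9² = -249 + 81 = -168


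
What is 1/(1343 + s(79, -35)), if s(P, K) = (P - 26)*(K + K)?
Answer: -1/2367 ≈ -0.00042248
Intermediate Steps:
s(P, K) = 2*K*(-26 + P) (s(P, K) = (-26 + P)*(2*K) = 2*K*(-26 + P))
1/(1343 + s(79, -35)) = 1/(1343 + 2*(-35)*(-26 + 79)) = 1/(1343 + 2*(-35)*53) = 1/(1343 - 3710) = 1/(-2367) = -1/2367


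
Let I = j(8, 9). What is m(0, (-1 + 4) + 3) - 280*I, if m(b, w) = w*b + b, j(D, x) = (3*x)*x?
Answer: -68040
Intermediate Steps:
j(D, x) = 3*x²
I = 243 (I = 3*9² = 3*81 = 243)
m(b, w) = b + b*w (m(b, w) = b*w + b = b + b*w)
m(0, (-1 + 4) + 3) - 280*I = 0*(1 + ((-1 + 4) + 3)) - 280*243 = 0*(1 + (3 + 3)) - 68040 = 0*(1 + 6) - 68040 = 0*7 - 68040 = 0 - 68040 = -68040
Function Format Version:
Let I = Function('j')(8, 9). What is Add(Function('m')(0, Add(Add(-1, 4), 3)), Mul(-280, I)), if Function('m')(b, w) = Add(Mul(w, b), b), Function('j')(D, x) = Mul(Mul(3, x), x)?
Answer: -68040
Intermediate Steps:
Function('j')(D, x) = Mul(3, Pow(x, 2))
I = 243 (I = Mul(3, Pow(9, 2)) = Mul(3, 81) = 243)
Function('m')(b, w) = Add(b, Mul(b, w)) (Function('m')(b, w) = Add(Mul(b, w), b) = Add(b, Mul(b, w)))
Add(Function('m')(0, Add(Add(-1, 4), 3)), Mul(-280, I)) = Add(Mul(0, Add(1, Add(Add(-1, 4), 3))), Mul(-280, 243)) = Add(Mul(0, Add(1, Add(3, 3))), -68040) = Add(Mul(0, Add(1, 6)), -68040) = Add(Mul(0, 7), -68040) = Add(0, -68040) = -68040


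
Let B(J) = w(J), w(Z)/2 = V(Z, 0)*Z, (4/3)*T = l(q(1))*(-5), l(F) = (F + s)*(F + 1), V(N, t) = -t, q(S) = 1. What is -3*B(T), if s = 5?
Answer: 0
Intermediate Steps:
l(F) = (1 + F)*(5 + F) (l(F) = (F + 5)*(F + 1) = (5 + F)*(1 + F) = (1 + F)*(5 + F))
T = -45 (T = 3*((5 + 1² + 6*1)*(-5))/4 = 3*((5 + 1 + 6)*(-5))/4 = 3*(12*(-5))/4 = (¾)*(-60) = -45)
w(Z) = 0 (w(Z) = 2*((-1*0)*Z) = 2*(0*Z) = 2*0 = 0)
B(J) = 0
-3*B(T) = -3*0 = 0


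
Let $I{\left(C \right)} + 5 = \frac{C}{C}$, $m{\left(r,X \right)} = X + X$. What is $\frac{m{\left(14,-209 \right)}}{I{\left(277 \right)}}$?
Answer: $\frac{209}{2} \approx 104.5$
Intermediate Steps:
$m{\left(r,X \right)} = 2 X$
$I{\left(C \right)} = -4$ ($I{\left(C \right)} = -5 + \frac{C}{C} = -5 + 1 = -4$)
$\frac{m{\left(14,-209 \right)}}{I{\left(277 \right)}} = \frac{2 \left(-209\right)}{-4} = \left(-418\right) \left(- \frac{1}{4}\right) = \frac{209}{2}$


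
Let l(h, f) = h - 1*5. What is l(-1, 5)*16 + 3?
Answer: -93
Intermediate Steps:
l(h, f) = -5 + h (l(h, f) = h - 5 = -5 + h)
l(-1, 5)*16 + 3 = (-5 - 1)*16 + 3 = -6*16 + 3 = -96 + 3 = -93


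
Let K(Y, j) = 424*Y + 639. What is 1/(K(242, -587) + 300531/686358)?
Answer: 228786/23621568319 ≈ 9.6855e-6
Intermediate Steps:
K(Y, j) = 639 + 424*Y
1/(K(242, -587) + 300531/686358) = 1/((639 + 424*242) + 300531/686358) = 1/((639 + 102608) + 300531*(1/686358)) = 1/(103247 + 100177/228786) = 1/(23621568319/228786) = 228786/23621568319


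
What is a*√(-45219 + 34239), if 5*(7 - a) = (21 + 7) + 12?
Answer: -6*I*√305 ≈ -104.79*I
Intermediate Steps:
a = -1 (a = 7 - ((21 + 7) + 12)/5 = 7 - (28 + 12)/5 = 7 - ⅕*40 = 7 - 8 = -1)
a*√(-45219 + 34239) = -√(-45219 + 34239) = -√(-10980) = -6*I*√305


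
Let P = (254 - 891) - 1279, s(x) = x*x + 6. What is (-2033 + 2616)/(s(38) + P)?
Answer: -583/466 ≈ -1.2511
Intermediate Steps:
s(x) = 6 + x² (s(x) = x² + 6 = 6 + x²)
P = -1916 (P = -637 - 1279 = -1916)
(-2033 + 2616)/(s(38) + P) = (-2033 + 2616)/((6 + 38²) - 1916) = 583/((6 + 1444) - 1916) = 583/(1450 - 1916) = 583/(-466) = 583*(-1/466) = -583/466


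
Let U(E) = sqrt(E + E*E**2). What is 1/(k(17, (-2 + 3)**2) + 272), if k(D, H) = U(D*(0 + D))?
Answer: -8/707761 + sqrt(83522)/1415522 ≈ 0.00019286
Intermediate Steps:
U(E) = sqrt(E + E**3)
k(D, H) = sqrt(D**2 + D**6) (k(D, H) = sqrt(D*(0 + D) + (D*(0 + D))**3) = sqrt(D*D + (D*D)**3) = sqrt(D**2 + (D**2)**3) = sqrt(D**2 + D**6))
1/(k(17, (-2 + 3)**2) + 272) = 1/(sqrt(17**2 + 17**6) + 272) = 1/(sqrt(289 + 24137569) + 272) = 1/(sqrt(24137858) + 272) = 1/(17*sqrt(83522) + 272) = 1/(272 + 17*sqrt(83522))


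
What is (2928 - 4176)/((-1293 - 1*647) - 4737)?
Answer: 1248/6677 ≈ 0.18691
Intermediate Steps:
(2928 - 4176)/((-1293 - 1*647) - 4737) = -1248/((-1293 - 647) - 4737) = -1248/(-1940 - 4737) = -1248/(-6677) = -1248*(-1/6677) = 1248/6677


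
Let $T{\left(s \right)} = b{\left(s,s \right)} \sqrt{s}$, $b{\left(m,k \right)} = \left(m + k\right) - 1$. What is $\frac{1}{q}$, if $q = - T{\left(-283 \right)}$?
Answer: $- \frac{i \sqrt{283}}{160461} \approx - 0.00010484 i$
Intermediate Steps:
$b{\left(m,k \right)} = -1 + k + m$ ($b{\left(m,k \right)} = \left(k + m\right) - 1 = -1 + k + m$)
$T{\left(s \right)} = \sqrt{s} \left(-1 + 2 s\right)$ ($T{\left(s \right)} = \left(-1 + s + s\right) \sqrt{s} = \left(-1 + 2 s\right) \sqrt{s} = \sqrt{s} \left(-1 + 2 s\right)$)
$q = 567 i \sqrt{283}$ ($q = - \sqrt{-283} \left(-1 + 2 \left(-283\right)\right) = - i \sqrt{283} \left(-1 - 566\right) = - i \sqrt{283} \left(-567\right) = - \left(-567\right) i \sqrt{283} = 567 i \sqrt{283} \approx 9538.4 i$)
$\frac{1}{q} = \frac{1}{567 i \sqrt{283}} = - \frac{i \sqrt{283}}{160461}$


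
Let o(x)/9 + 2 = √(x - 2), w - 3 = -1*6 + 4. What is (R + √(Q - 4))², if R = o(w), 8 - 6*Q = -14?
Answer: (-54 + 27*I + I*√3)²/9 ≈ 232.27 - 344.78*I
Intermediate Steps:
w = 1 (w = 3 + (-1*6 + 4) = 3 + (-6 + 4) = 3 - 2 = 1)
o(x) = -18 + 9*√(-2 + x) (o(x) = -18 + 9*√(x - 2) = -18 + 9*√(-2 + x))
Q = 11/3 (Q = 4/3 - ⅙*(-14) = 4/3 + 7/3 = 11/3 ≈ 3.6667)
R = -18 + 9*I (R = -18 + 9*√(-2 + 1) = -18 + 9*√(-1) = -18 + 9*I ≈ -18.0 + 9.0*I)
(R + √(Q - 4))² = ((-18 + 9*I) + √(11/3 - 4))² = ((-18 + 9*I) + √(-⅓))² = ((-18 + 9*I) + I*√3/3)² = (-18 + 9*I + I*√3/3)²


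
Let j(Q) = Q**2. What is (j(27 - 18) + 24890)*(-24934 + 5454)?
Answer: -486435080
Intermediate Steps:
(j(27 - 18) + 24890)*(-24934 + 5454) = ((27 - 18)**2 + 24890)*(-24934 + 5454) = (9**2 + 24890)*(-19480) = (81 + 24890)*(-19480) = 24971*(-19480) = -486435080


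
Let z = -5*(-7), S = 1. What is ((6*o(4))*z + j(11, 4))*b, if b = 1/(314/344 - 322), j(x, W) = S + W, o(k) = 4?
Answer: -145340/55227 ≈ -2.6317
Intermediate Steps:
j(x, W) = 1 + W
b = -172/55227 (b = 1/(314*(1/344) - 322) = 1/(157/172 - 322) = 1/(-55227/172) = -172/55227 ≈ -0.0031144)
z = 35
((6*o(4))*z + j(11, 4))*b = ((6*4)*35 + (1 + 4))*(-172/55227) = (24*35 + 5)*(-172/55227) = (840 + 5)*(-172/55227) = 845*(-172/55227) = -145340/55227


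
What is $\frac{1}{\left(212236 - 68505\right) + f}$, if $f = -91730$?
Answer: $\frac{1}{52001} \approx 1.923 \cdot 10^{-5}$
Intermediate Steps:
$\frac{1}{\left(212236 - 68505\right) + f} = \frac{1}{\left(212236 - 68505\right) - 91730} = \frac{1}{143731 - 91730} = \frac{1}{52001}$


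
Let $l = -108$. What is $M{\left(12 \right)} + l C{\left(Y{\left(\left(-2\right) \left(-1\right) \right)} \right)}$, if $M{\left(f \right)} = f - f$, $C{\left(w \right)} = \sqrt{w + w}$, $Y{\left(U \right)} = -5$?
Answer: $- 108 i \sqrt{10} \approx - 341.53 i$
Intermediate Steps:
$C{\left(w \right)} = \sqrt{2} \sqrt{w}$ ($C{\left(w \right)} = \sqrt{2 w} = \sqrt{2} \sqrt{w}$)
$M{\left(f \right)} = 0$
$M{\left(12 \right)} + l C{\left(Y{\left(\left(-2\right) \left(-1\right) \right)} \right)} = 0 - 108 \sqrt{2} \sqrt{-5} = 0 - 108 \sqrt{2} i \sqrt{5} = 0 - 108 i \sqrt{10} = - 108 i \sqrt{10}$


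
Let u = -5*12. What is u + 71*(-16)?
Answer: -1196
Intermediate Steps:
u = -60
u + 71*(-16) = -60 + 71*(-16) = -60 - 1136 = -1196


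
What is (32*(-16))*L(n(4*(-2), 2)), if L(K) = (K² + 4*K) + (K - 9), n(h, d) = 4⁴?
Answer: -34205184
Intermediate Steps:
n(h, d) = 256
L(K) = -9 + K² + 5*K (L(K) = (K² + 4*K) + (-9 + K) = -9 + K² + 5*K)
(32*(-16))*L(n(4*(-2), 2)) = (32*(-16))*(-9 + 256² + 5*256) = -512*(-9 + 65536 + 1280) = -512*66807 = -34205184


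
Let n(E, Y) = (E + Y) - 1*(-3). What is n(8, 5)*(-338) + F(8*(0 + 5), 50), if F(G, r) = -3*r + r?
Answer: -5508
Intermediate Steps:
n(E, Y) = 3 + E + Y (n(E, Y) = (E + Y) + 3 = 3 + E + Y)
F(G, r) = -2*r
n(8, 5)*(-338) + F(8*(0 + 5), 50) = (3 + 8 + 5)*(-338) - 2*50 = 16*(-338) - 100 = -5408 - 100 = -5508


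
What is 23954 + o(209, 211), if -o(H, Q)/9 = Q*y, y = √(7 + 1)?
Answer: 23954 - 3798*√2 ≈ 18583.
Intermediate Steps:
y = 2*√2 (y = √8 = 2*√2 ≈ 2.8284)
o(H, Q) = -18*Q*√2 (o(H, Q) = -9*Q*2*√2 = -18*Q*√2)
23954 + o(209, 211) = 23954 - 18*211*√2 = 23954 - 3798*√2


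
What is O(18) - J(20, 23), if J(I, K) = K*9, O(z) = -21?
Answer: -228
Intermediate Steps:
J(I, K) = 9*K
O(18) - J(20, 23) = -21 - 9*23 = -21 - 1*207 = -21 - 207 = -228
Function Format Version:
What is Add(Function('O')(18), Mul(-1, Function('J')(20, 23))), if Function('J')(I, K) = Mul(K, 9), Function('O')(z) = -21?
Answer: -228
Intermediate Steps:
Function('J')(I, K) = Mul(9, K)
Add(Function('O')(18), Mul(-1, Function('J')(20, 23))) = Add(-21, Mul(-1, Mul(9, 23))) = Add(-21, Mul(-1, 207)) = Add(-21, -207) = -228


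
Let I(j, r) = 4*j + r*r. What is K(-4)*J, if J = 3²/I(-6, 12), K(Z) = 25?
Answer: 15/8 ≈ 1.8750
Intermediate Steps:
I(j, r) = r² + 4*j (I(j, r) = 4*j + r² = r² + 4*j)
J = 3/40 (J = 3²/(12² + 4*(-6)) = 9/(144 - 24) = 9/120 = 9*(1/120) = 3/40 ≈ 0.075000)
K(-4)*J = 25*(3/40) = 15/8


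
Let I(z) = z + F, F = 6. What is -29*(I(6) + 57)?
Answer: -2001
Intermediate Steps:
I(z) = 6 + z (I(z) = z + 6 = 6 + z)
-29*(I(6) + 57) = -29*((6 + 6) + 57) = -29*(12 + 57) = -29*69 = -2001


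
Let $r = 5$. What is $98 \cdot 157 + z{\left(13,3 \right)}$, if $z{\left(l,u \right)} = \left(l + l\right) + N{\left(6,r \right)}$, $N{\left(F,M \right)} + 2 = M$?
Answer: $15415$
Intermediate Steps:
$N{\left(F,M \right)} = -2 + M$
$z{\left(l,u \right)} = 3 + 2 l$ ($z{\left(l,u \right)} = \left(l + l\right) + \left(-2 + 5\right) = 2 l + 3 = 3 + 2 l$)
$98 \cdot 157 + z{\left(13,3 \right)} = 98 \cdot 157 + \left(3 + 2 \cdot 13\right) = 15386 + \left(3 + 26\right) = 15386 + 29 = 15415$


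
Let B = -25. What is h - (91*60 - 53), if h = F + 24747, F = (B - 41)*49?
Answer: 16106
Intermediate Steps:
F = -3234 (F = (-25 - 41)*49 = -66*49 = -3234)
h = 21513 (h = -3234 + 24747 = 21513)
h - (91*60 - 53) = 21513 - (91*60 - 53) = 21513 - (5460 - 53) = 21513 - 1*5407 = 21513 - 5407 = 16106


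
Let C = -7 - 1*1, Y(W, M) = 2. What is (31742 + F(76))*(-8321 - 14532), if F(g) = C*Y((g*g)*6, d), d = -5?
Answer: -725034278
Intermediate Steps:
C = -8 (C = -7 - 1 = -8)
F(g) = -16 (F(g) = -8*2 = -16)
(31742 + F(76))*(-8321 - 14532) = (31742 - 16)*(-8321 - 14532) = 31726*(-22853) = -725034278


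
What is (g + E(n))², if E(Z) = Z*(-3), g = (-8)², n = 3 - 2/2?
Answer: 3364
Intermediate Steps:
n = 2 (n = 3 + (½)*(-2) = 3 - 1 = 2)
g = 64
E(Z) = -3*Z
(g + E(n))² = (64 - 3*2)² = (64 - 6)² = 58² = 3364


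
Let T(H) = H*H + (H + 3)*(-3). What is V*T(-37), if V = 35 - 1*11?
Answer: 35304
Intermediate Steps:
V = 24 (V = 35 - 11 = 24)
T(H) = -9 + H² - 3*H (T(H) = H² + (3 + H)*(-3) = H² + (-9 - 3*H) = -9 + H² - 3*H)
V*T(-37) = 24*(-9 + (-37)² - 3*(-37)) = 24*(-9 + 1369 + 111) = 24*1471 = 35304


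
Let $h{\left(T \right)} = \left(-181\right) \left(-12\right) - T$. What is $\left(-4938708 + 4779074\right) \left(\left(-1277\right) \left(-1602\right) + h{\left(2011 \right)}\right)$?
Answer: $-326597595110$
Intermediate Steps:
$h{\left(T \right)} = 2172 - T$
$\left(-4938708 + 4779074\right) \left(\left(-1277\right) \left(-1602\right) + h{\left(2011 \right)}\right) = \left(-4938708 + 4779074\right) \left(\left(-1277\right) \left(-1602\right) + \left(2172 - 2011\right)\right) = - 159634 \left(2045754 + \left(2172 - 2011\right)\right) = - 159634 \left(2045754 + 161\right) = \left(-159634\right) 2045915 = -326597595110$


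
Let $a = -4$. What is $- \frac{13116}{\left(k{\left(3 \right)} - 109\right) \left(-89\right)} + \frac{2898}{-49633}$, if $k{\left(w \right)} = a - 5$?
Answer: $- \frac{340710612}{260622883} \approx -1.3073$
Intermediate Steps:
$k{\left(w \right)} = -9$ ($k{\left(w \right)} = -4 - 5 = -9$)
$- \frac{13116}{\left(k{\left(3 \right)} - 109\right) \left(-89\right)} + \frac{2898}{-49633} = - \frac{13116}{\left(-9 - 109\right) \left(-89\right)} + \frac{2898}{-49633} = - \frac{13116}{\left(-118\right) \left(-89\right)} + 2898 \left(- \frac{1}{49633}\right) = - \frac{13116}{10502} - \frac{2898}{49633} = \left(-13116\right) \frac{1}{10502} - \frac{2898}{49633} = - \frac{6558}{5251} - \frac{2898}{49633} = - \frac{340710612}{260622883}$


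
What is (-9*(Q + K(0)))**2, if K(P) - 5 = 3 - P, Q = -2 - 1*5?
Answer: 81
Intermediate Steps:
Q = -7 (Q = -2 - 5 = -7)
K(P) = 8 - P (K(P) = 5 + (3 - P) = 8 - P)
(-9*(Q + K(0)))**2 = (-9*(-7 + (8 - 1*0)))**2 = (-9*(-7 + (8 + 0)))**2 = (-9*(-7 + 8))**2 = (-9*1)**2 = (-9)**2 = 81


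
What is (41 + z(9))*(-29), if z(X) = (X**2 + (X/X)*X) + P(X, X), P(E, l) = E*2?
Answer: -4321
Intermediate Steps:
P(E, l) = 2*E
z(X) = X**2 + 3*X (z(X) = (X**2 + (X/X)*X) + 2*X = (X**2 + 1*X) + 2*X = (X**2 + X) + 2*X = (X + X**2) + 2*X = X**2 + 3*X)
(41 + z(9))*(-29) = (41 + 9*(3 + 9))*(-29) = (41 + 9*12)*(-29) = (41 + 108)*(-29) = 149*(-29) = -4321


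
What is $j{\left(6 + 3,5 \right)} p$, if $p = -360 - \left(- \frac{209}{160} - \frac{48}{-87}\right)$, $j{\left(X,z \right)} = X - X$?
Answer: $0$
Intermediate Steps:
$j{\left(X,z \right)} = 0$
$p = - \frac{1666899}{4640}$ ($p = -360 - \left(\left(-209\right) \frac{1}{160} - - \frac{16}{29}\right) = -360 - \left(- \frac{209}{160} + \frac{16}{29}\right) = -360 - - \frac{3501}{4640} = -360 + \frac{3501}{4640} = - \frac{1666899}{4640} \approx -359.25$)
$j{\left(6 + 3,5 \right)} p = 0 \left(- \frac{1666899}{4640}\right) = 0$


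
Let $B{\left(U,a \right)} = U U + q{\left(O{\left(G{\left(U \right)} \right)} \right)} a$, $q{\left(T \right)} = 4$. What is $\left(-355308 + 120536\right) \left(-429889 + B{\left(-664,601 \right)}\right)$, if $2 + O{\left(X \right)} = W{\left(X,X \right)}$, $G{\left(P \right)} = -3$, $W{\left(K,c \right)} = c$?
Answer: $-3148527292$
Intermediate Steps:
$O{\left(X \right)} = -2 + X$
$B{\left(U,a \right)} = U^{2} + 4 a$ ($B{\left(U,a \right)} = U U + 4 a = U^{2} + 4 a$)
$\left(-355308 + 120536\right) \left(-429889 + B{\left(-664,601 \right)}\right) = \left(-355308 + 120536\right) \left(-429889 + \left(\left(-664\right)^{2} + 4 \cdot 601\right)\right) = - 234772 \left(-429889 + \left(440896 + 2404\right)\right) = - 234772 \left(-429889 + 443300\right) = \left(-234772\right) 13411 = -3148527292$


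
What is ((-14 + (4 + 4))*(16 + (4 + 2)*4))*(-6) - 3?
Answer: 1437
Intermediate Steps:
((-14 + (4 + 4))*(16 + (4 + 2)*4))*(-6) - 3 = ((-14 + 8)*(16 + 6*4))*(-6) - 3 = -6*(16 + 24)*(-6) - 3 = -6*40*(-6) - 3 = -240*(-6) - 3 = 1440 - 3 = 1437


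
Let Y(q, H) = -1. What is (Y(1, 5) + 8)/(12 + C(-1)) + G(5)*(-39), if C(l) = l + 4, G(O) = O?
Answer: -2918/15 ≈ -194.53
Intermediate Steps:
C(l) = 4 + l
(Y(1, 5) + 8)/(12 + C(-1)) + G(5)*(-39) = (-1 + 8)/(12 + (4 - 1)) + 5*(-39) = 7/(12 + 3) - 195 = 7/15 - 195 = -2918/15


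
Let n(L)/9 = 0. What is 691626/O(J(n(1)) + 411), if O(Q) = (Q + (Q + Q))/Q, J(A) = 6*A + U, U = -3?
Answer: 230542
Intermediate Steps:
n(L) = 0 (n(L) = 9*0 = 0)
J(A) = -3 + 6*A (J(A) = 6*A - 3 = -3 + 6*A)
O(Q) = 3 (O(Q) = (Q + 2*Q)/Q = (3*Q)/Q = 3)
691626/O(J(n(1)) + 411) = 691626/3 = 691626*(⅓) = 230542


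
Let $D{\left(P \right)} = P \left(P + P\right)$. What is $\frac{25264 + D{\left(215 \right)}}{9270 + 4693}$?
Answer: $\frac{117714}{13963} \approx 8.4304$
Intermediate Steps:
$D{\left(P \right)} = 2 P^{2}$ ($D{\left(P \right)} = P 2 P = 2 P^{2}$)
$\frac{25264 + D{\left(215 \right)}}{9270 + 4693} = \frac{25264 + 2 \cdot 215^{2}}{9270 + 4693} = \frac{25264 + 2 \cdot 46225}{13963} = \left(25264 + 92450\right) \frac{1}{13963} = 117714 \cdot \frac{1}{13963} = \frac{117714}{13963}$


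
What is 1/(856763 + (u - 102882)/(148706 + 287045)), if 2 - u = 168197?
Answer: 435751/373335062936 ≈ 1.1672e-6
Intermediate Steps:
u = -168195 (u = 2 - 1*168197 = 2 - 168197 = -168195)
1/(856763 + (u - 102882)/(148706 + 287045)) = 1/(856763 + (-168195 - 102882)/(148706 + 287045)) = 1/(856763 - 271077/435751) = 1/(373335062936/435751) = 435751/373335062936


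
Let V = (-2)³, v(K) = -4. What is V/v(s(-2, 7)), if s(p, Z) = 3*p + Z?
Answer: 2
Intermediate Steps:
s(p, Z) = Z + 3*p
V = -8
V/v(s(-2, 7)) = -8/(-4) = -8*(-¼) = 2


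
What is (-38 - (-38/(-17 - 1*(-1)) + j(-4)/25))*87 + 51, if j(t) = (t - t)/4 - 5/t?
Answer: -138639/40 ≈ -3466.0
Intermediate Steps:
j(t) = -5/t (j(t) = 0*(¼) - 5/t = 0 - 5/t = -5/t)
(-38 - (-38/(-17 - 1*(-1)) + j(-4)/25))*87 + 51 = (-38 - (-38/(-17 - 1*(-1)) - 5/(-4)/25))*87 + 51 = (-38 - (-38/(-17 + 1) - 5*(-¼)*(1/25)))*87 + 51 = (-38 - (-38/(-16) + (5/4)*(1/25)))*87 + 51 = (-38 - (-38*(-1/16) + 1/20))*87 + 51 = (-38 - (19/8 + 1/20))*87 + 51 = (-38 - 1*97/40)*87 + 51 = (-38 - 97/40)*87 + 51 = -1617/40*87 + 51 = -140679/40 + 51 = -138639/40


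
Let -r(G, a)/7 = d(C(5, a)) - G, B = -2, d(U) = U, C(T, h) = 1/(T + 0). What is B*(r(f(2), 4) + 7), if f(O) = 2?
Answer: -196/5 ≈ -39.200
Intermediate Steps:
C(T, h) = 1/T
r(G, a) = -7/5 + 7*G (r(G, a) = -7*(1/5 - G) = -7/5 + 7*G)
B*(r(f(2), 4) + 7) = -2*((-7/5 + 7*2) + 7) = -2*((-7/5 + 14) + 7) = -2*(63/5 + 7) = -2*98/5 = -196/5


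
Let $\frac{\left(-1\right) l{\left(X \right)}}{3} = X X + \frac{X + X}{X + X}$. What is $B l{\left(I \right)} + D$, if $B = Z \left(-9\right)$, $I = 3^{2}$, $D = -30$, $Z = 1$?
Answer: $2184$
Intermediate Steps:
$I = 9$
$B = -9$ ($B = 1 \left(-9\right) = -9$)
$l{\left(X \right)} = -3 - 3 X^{2}$ ($l{\left(X \right)} = - 3 \left(X X + \frac{X + X}{X + X}\right) = - 3 \left(X^{2} + \frac{2 X}{2 X}\right) = - 3 \left(X^{2} + 2 X \frac{1}{2 X}\right) = - 3 \left(X^{2} + 1\right) = - 3 \left(1 + X^{2}\right) = -3 - 3 X^{2}$)
$B l{\left(I \right)} + D = - 9 \left(-3 - 3 \cdot 9^{2}\right) - 30 = - 9 \left(-3 - 243\right) - 30 = \left(-9\right) \left(-246\right) - 30 = 2214 - 30 = 2184$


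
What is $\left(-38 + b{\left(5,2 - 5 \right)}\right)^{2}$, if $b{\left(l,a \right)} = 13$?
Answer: $625$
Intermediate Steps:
$\left(-38 + b{\left(5,2 - 5 \right)}\right)^{2} = \left(-38 + 13\right)^{2} = \left(-25\right)^{2} = 625$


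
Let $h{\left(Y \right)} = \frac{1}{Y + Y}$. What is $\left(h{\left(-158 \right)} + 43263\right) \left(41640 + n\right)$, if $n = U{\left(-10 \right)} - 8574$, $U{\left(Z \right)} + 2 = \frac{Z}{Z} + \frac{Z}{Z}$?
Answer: $\frac{226024412031}{158} \approx 1.4305 \cdot 10^{9}$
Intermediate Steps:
$U{\left(Z \right)} = 0$ ($U{\left(Z \right)} = -2 + \left(\frac{Z}{Z} + \frac{Z}{Z}\right) = -2 + \left(1 + 1\right) = -2 + 2 = 0$)
$h{\left(Y \right)} = \frac{1}{2 Y}$
$n = -8574$ ($n = 0 - 8574 = -8574$)
$\left(h{\left(-158 \right)} + 43263\right) \left(41640 + n\right) = \left(\frac{1}{2 \left(-158\right)} + 43263\right) \left(41640 - 8574\right) = \left(\frac{1}{2} \left(- \frac{1}{158}\right) + 43263\right) 33066 = \left(- \frac{1}{316} + 43263\right) 33066 = \frac{13671107}{316} \cdot 33066 = \frac{226024412031}{158}$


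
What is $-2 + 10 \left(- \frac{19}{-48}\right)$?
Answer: $\frac{47}{24} \approx 1.9583$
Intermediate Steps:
$-2 + 10 \left(- \frac{19}{-48}\right) = -2 + 10 \left(\left(-19\right) \left(- \frac{1}{48}\right)\right) = -2 + 10 \cdot \frac{19}{48} = -2 + \frac{95}{24} = \frac{47}{24}$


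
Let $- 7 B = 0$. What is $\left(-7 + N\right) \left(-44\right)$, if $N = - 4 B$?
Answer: $308$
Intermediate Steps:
$B = 0$ ($B = \left(- \frac{1}{7}\right) 0 = 0$)
$N = 0$ ($N = \left(-4\right) 0 = 0$)
$\left(-7 + N\right) \left(-44\right) = \left(-7 + 0\right) \left(-44\right) = \left(-7\right) \left(-44\right) = 308$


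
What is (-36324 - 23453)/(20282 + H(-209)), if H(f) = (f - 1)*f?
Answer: -59777/64172 ≈ -0.93151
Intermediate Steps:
H(f) = f*(-1 + f) (H(f) = (-1 + f)*f = f*(-1 + f))
(-36324 - 23453)/(20282 + H(-209)) = (-36324 - 23453)/(20282 - 209*(-1 - 209)) = -59777/(20282 - 209*(-210)) = -59777/(20282 + 43890) = -59777/64172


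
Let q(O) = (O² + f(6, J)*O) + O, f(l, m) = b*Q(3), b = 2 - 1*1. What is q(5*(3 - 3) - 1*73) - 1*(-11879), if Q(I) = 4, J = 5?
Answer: 16843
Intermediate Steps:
b = 1 (b = 2 - 1 = 1)
f(l, m) = 4 (f(l, m) = 1*4 = 4)
q(O) = O² + 5*O (q(O) = (O² + 4*O) + O = O² + 5*O)
q(5*(3 - 3) - 1*73) - 1*(-11879) = (5*(3 - 3) - 1*73)*(5 + (5*(3 - 3) - 1*73)) - 1*(-11879) = (5*0 - 73)*(5 + (5*0 - 73)) + 11879 = (0 - 73)*(5 + (0 - 73)) + 11879 = -73*(5 - 73) + 11879 = -73*(-68) + 11879 = 4964 + 11879 = 16843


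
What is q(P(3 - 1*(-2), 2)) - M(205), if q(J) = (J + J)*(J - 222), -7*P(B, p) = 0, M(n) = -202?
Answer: 202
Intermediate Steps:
P(B, p) = 0 (P(B, p) = -⅐*0 = 0)
q(J) = 2*J*(-222 + J) (q(J) = (2*J)*(-222 + J) = 2*J*(-222 + J))
q(P(3 - 1*(-2), 2)) - M(205) = 2*0*(-222 + 0) - 1*(-202) = 2*0*(-222) + 202 = 0 + 202 = 202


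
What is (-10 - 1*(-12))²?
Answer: 4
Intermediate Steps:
(-10 - 1*(-12))² = (-10 + 12)² = 2² = 4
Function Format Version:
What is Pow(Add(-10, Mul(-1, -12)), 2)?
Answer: 4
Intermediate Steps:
Pow(Add(-10, Mul(-1, -12)), 2) = Pow(Add(-10, 12), 2) = Pow(2, 2) = 4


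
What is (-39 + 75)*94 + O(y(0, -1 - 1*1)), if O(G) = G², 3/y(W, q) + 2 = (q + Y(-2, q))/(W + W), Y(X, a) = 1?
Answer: 3384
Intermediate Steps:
y(W, q) = 3/(-2 + (1 + q)/(2*W)) (y(W, q) = 3/(-2 + (q + 1)/(W + W)) = 3/(-2 + (1 + q)/((2*W))) = 3/(-2 + (1 + q)*(1/(2*W))) = 3/(-2 + (1 + q)/(2*W)))
(-39 + 75)*94 + O(y(0, -1 - 1*1)) = (-39 + 75)*94 + (6*0/(1 + (-1 - 1*1) - 4*0))² = 36*94 + (6*0/(1 + (-1 - 1) + 0))² = 3384 + (6*0/(1 - 2 + 0))² = 3384 + (6*0/(-1))² = 3384 + (6*0*(-1))² = 3384 + 0² = 3384 + 0 = 3384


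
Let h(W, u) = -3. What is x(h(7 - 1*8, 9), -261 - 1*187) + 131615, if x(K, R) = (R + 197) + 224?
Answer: 131588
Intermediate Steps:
x(K, R) = 421 + R (x(K, R) = (197 + R) + 224 = 421 + R)
x(h(7 - 1*8, 9), -261 - 1*187) + 131615 = (421 + (-261 - 1*187)) + 131615 = (421 + (-261 - 187)) + 131615 = (421 - 448) + 131615 = -27 + 131615 = 131588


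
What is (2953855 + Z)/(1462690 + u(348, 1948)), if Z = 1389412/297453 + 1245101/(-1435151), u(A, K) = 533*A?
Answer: 630486348590873512/351794475039497061 ≈ 1.7922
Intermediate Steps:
Z = 1623656993459/426889970403 (Z = 1389412*(1/297453) + 1245101*(-1/1435151) = 1389412/297453 - 1245101/1435151 = 1623656993459/426889970403 ≈ 3.8035)
(2953855 + Z)/(1462690 + u(348, 1948)) = (2953855 + 1623656993459/426889970403)/(1462690 + 533*348) = 1260972697181747024/(426889970403*(1462690 + 185484)) = (1260972697181747024/426889970403)/1648174 = (1260972697181747024/426889970403)*(1/1648174) = 630486348590873512/351794475039497061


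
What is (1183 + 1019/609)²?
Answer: 520513189156/370881 ≈ 1.4035e+6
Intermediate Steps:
(1183 + 1019/609)² = (721466/609)² = 520513189156/370881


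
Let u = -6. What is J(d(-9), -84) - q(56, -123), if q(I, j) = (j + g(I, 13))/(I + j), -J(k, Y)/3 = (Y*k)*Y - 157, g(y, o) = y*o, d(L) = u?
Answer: 8541698/67 ≈ 1.2749e+5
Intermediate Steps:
d(L) = -6
g(y, o) = o*y
J(k, Y) = 471 - 3*k*Y**2 (J(k, Y) = -3*((Y*k)*Y - 157) = -3*(k*Y**2 - 157) = -3*(-157 + k*Y**2) = 471 - 3*k*Y**2)
q(I, j) = (j + 13*I)/(I + j)
J(d(-9), -84) - q(56, -123) = (471 - 3*(-6)*(-84)**2) - (-123 + 13*56)/(56 - 123) = (471 - 3*(-6)*7056) - (-123 + 728)/(-67) = (471 + 127008) - (-1)*605/67 = 127479 - 1*(-605/67) = 127479 + 605/67 = 8541698/67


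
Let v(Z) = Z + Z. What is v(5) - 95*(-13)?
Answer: 1245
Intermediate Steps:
v(Z) = 2*Z
v(5) - 95*(-13) = 2*5 - 95*(-13) = 10 + 1235 = 1245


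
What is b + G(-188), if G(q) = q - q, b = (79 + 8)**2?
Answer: 7569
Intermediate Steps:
b = 7569 (b = 87**2 = 7569)
G(q) = 0
b + G(-188) = 7569 + 0 = 7569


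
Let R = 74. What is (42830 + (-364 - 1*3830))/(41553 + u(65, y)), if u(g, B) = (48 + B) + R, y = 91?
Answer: 19318/20883 ≈ 0.92506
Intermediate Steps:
u(g, B) = 122 + B (u(g, B) = (48 + B) + 74 = 122 + B)
(42830 + (-364 - 1*3830))/(41553 + u(65, y)) = (42830 + (-364 - 1*3830))/(41553 + (122 + 91)) = (42830 + (-364 - 3830))/(41553 + 213) = (42830 - 4194)/41766 = 38636*(1/41766) = 19318/20883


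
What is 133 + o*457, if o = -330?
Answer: -150677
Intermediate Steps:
133 + o*457 = 133 - 330*457 = 133 - 150810 = -150677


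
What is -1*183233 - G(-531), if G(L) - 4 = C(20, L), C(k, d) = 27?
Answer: -183264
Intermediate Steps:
G(L) = 31 (G(L) = 4 + 27 = 31)
-1*183233 - G(-531) = -1*183233 - 1*31 = -183233 - 31 = -183264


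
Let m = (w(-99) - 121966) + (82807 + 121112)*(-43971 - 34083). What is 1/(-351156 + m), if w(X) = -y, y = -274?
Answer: -1/15917166474 ≈ -6.2825e-11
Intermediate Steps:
w(X) = 274 (w(X) = -1*(-274) = 274)
m = -15916815318 (m = (274 - 121966) + (82807 + 121112)*(-43971 - 34083) = -121692 + 203919*(-78054) = -121692 - 15916693626 = -15916815318)
1/(-351156 + m) = 1/(-351156 - 15916815318) = 1/(-15917166474) = -1/15917166474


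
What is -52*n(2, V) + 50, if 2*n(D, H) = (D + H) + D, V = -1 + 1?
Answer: -54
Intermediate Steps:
V = 0
n(D, H) = D + H/2 (n(D, H) = ((D + H) + D)/2 = (H + 2*D)/2 = D + H/2)
-52*n(2, V) + 50 = -52*(2 + (½)*0) + 50 = -52*(2 + 0) + 50 = -52*2 + 50 = -104 + 50 = -54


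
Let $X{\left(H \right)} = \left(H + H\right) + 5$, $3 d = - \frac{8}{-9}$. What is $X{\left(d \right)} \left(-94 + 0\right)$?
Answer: $- \frac{14194}{27} \approx -525.7$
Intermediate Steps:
$d = \frac{8}{27}$ ($d = \frac{\left(-8\right) \frac{1}{-9}}{3} = \frac{\left(-8\right) \left(- \frac{1}{9}\right)}{3} = \frac{1}{3} \cdot \frac{8}{9} = \frac{8}{27} \approx 0.2963$)
$X{\left(H \right)} = 5 + 2 H$ ($X{\left(H \right)} = 2 H + 5 = 5 + 2 H$)
$X{\left(d \right)} \left(-94 + 0\right) = \left(5 + 2 \cdot \frac{8}{27}\right) \left(-94 + 0\right) = \left(5 + \frac{16}{27}\right) \left(-94\right) = \frac{151}{27} \left(-94\right) = - \frac{14194}{27}$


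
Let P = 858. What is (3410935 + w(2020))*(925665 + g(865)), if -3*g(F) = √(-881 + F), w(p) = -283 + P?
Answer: 3157915404150 - 4548680*I ≈ 3.1579e+12 - 4.5487e+6*I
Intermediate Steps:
w(p) = 575 (w(p) = -283 + 858 = 575)
g(F) = -√(-881 + F)/3
(3410935 + w(2020))*(925665 + g(865)) = (3410935 + 575)*(925665 - √(-881 + 865)/3) = 3411510*(925665 - 4*I/3) = 3157915404150 - 4548680*I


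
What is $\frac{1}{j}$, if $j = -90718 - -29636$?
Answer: $- \frac{1}{61082} \approx -1.6371 \cdot 10^{-5}$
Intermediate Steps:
$j = -61082$ ($j = -90718 + 29636 = -61082$)
$\frac{1}{j} = \frac{1}{-61082} = - \frac{1}{61082}$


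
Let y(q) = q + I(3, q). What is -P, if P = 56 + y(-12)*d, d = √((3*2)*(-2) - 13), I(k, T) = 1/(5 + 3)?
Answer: -56 + 475*I/8 ≈ -56.0 + 59.375*I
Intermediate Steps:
I(k, T) = ⅛ (I(k, T) = 1/8 = ⅛)
y(q) = ⅛ + q (y(q) = q + ⅛ = ⅛ + q)
d = 5*I (d = √(6*(-2) - 13) = √(-12 - 13) = √(-25) = 5*I ≈ 5.0*I)
P = 56 - 475*I/8 (P = 56 + (⅛ - 12)*(5*I) = 56 - 475*I/8 ≈ 56.0 - 59.375*I)
-P = -(56 - 475*I/8) = -56 + 475*I/8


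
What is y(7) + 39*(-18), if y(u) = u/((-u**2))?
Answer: -4915/7 ≈ -702.14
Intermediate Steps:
y(u) = -1/u (y(u) = u*(-1/u**2) = -1/u)
y(7) + 39*(-18) = -1/7 + 39*(-18) = -1*1/7 - 702 = -1/7 - 702 = -4915/7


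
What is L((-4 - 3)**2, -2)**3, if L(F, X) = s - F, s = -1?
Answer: -125000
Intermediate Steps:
L(F, X) = -1 - F
L((-4 - 3)**2, -2)**3 = (-1 - (-4 - 3)**2)**3 = (-1 - 1*(-7)**2)**3 = (-1 - 1*49)**3 = (-1 - 49)**3 = (-50)**3 = -125000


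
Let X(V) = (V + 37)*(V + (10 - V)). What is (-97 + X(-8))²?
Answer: 37249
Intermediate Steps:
X(V) = 370 + 10*V (X(V) = (37 + V)*10 = 370 + 10*V)
(-97 + X(-8))² = (-97 + (370 + 10*(-8)))² = (-97 + (370 - 80))² = (-97 + 290)² = 193² = 37249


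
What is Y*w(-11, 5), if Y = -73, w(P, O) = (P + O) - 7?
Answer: 949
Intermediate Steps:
w(P, O) = -7 + O + P (w(P, O) = (O + P) - 7 = -7 + O + P)
Y*w(-11, 5) = -73*(-7 + 5 - 11) = -73*(-13) = 949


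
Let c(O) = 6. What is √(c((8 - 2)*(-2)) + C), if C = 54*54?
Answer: √2922 ≈ 54.056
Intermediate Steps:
C = 2916
√(c((8 - 2)*(-2)) + C) = √(6 + 2916) = √2922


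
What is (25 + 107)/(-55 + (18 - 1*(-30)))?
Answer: -132/7 ≈ -18.857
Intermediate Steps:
(25 + 107)/(-55 + (18 - 1*(-30))) = 132/(-55 + (18 + 30)) = 132/(-55 + 48) = 132/(-7) = 132*(-⅐) = -132/7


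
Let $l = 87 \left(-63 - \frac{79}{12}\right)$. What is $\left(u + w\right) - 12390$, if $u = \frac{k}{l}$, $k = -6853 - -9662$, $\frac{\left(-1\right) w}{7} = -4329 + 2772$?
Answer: $- \frac{36115801}{24215} \approx -1491.5$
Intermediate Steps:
$w = 10899$ ($w = - 7 \left(-4329 + 2772\right) = \left(-7\right) \left(-1557\right) = 10899$)
$l = - \frac{24215}{4}$ ($l = 87 \left(-63 - \frac{79}{12}\right) = 87 \left(- \frac{835}{12}\right) = - \frac{24215}{4} \approx -6053.8$)
$k = 2809$ ($k = -6853 + 9662 = 2809$)
$u = - \frac{11236}{24215}$ ($u = \frac{2809}{- \frac{24215}{4}} = 2809 \left(- \frac{4}{24215}\right) = - \frac{11236}{24215} \approx -0.46401$)
$\left(u + w\right) - 12390 = \left(- \frac{11236}{24215} + 10899\right) - 12390 = \frac{263908049}{24215} - 12390 = - \frac{36115801}{24215}$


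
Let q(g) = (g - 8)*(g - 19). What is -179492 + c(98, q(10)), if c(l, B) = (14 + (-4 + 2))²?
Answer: -179348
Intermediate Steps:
q(g) = (-19 + g)*(-8 + g) (q(g) = (-8 + g)*(-19 + g) = (-19 + g)*(-8 + g))
c(l, B) = 144 (c(l, B) = (14 - 2)² = 12² = 144)
-179492 + c(98, q(10)) = -179492 + 144 = -179348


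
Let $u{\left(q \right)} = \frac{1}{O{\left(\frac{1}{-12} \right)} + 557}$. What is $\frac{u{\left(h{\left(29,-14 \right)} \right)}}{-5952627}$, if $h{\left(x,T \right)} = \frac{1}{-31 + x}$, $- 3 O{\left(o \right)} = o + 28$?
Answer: $- \frac{4}{13040882951} \approx -3.0673 \cdot 10^{-10}$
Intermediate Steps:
$O{\left(o \right)} = - \frac{28}{3} - \frac{o}{3}$ ($O{\left(o \right)} = - \frac{o + 28}{3} = - \frac{28 + o}{3} = - \frac{28}{3} - \frac{o}{3}$)
$u{\left(q \right)} = \frac{36}{19717}$ ($u{\left(q \right)} = \frac{1}{\left(- \frac{28}{3} - \frac{1}{3 \left(-12\right)}\right) + 557} = \frac{1}{\left(- \frac{28}{3} - - \frac{1}{36}\right) + 557} = \frac{1}{\left(- \frac{28}{3} + \frac{1}{36}\right) + 557} = \frac{1}{- \frac{335}{36} + 557} = \frac{1}{\frac{19717}{36}} = \frac{36}{19717}$)
$\frac{u{\left(h{\left(29,-14 \right)} \right)}}{-5952627} = \frac{36}{19717 \left(-5952627\right)} = \frac{36}{19717} \left(- \frac{1}{5952627}\right) = - \frac{4}{13040882951}$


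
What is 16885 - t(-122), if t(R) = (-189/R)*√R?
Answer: 16885 - 189*I*√122/122 ≈ 16885.0 - 17.111*I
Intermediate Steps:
t(R) = -189/√R
16885 - t(-122) = 16885 - (-189)/√(-122) = 16885 - (-189)*(-I*√122/122) = 16885 - 189*I*√122/122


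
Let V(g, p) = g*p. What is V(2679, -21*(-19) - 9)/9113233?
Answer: 1044810/9113233 ≈ 0.11465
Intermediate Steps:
V(2679, -21*(-19) - 9)/9113233 = (2679*(-21*(-19) - 9))/9113233 = (2679*(399 - 9))*(1/9113233) = (2679*390)*(1/9113233) = 1044810*(1/9113233) = 1044810/9113233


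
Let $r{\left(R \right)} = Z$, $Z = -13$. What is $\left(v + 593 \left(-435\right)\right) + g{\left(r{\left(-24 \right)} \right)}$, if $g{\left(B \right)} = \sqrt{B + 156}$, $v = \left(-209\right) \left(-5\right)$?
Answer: $-256910 + \sqrt{143} \approx -2.569 \cdot 10^{5}$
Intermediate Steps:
$v = 1045$
$r{\left(R \right)} = -13$
$g{\left(B \right)} = \sqrt{156 + B}$
$\left(v + 593 \left(-435\right)\right) + g{\left(r{\left(-24 \right)} \right)} = \left(1045 + 593 \left(-435\right)\right) + \sqrt{156 - 13} = \left(1045 - 257955\right) + \sqrt{143} = -256910 + \sqrt{143}$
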